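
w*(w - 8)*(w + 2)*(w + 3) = w^4 - 3*w^3 - 34*w^2 - 48*w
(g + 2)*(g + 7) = g^2 + 9*g + 14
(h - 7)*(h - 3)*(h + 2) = h^3 - 8*h^2 + h + 42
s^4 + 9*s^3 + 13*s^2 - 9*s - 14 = (s - 1)*(s + 1)*(s + 2)*(s + 7)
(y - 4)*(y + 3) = y^2 - y - 12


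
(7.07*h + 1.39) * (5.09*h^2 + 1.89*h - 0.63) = 35.9863*h^3 + 20.4374*h^2 - 1.827*h - 0.8757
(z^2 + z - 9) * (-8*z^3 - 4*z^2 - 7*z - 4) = -8*z^5 - 12*z^4 + 61*z^3 + 25*z^2 + 59*z + 36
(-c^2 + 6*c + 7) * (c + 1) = -c^3 + 5*c^2 + 13*c + 7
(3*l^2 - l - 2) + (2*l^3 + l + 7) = 2*l^3 + 3*l^2 + 5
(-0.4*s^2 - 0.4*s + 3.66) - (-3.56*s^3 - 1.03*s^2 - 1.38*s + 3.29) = 3.56*s^3 + 0.63*s^2 + 0.98*s + 0.37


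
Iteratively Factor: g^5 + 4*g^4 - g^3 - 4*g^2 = (g)*(g^4 + 4*g^3 - g^2 - 4*g) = g^2*(g^3 + 4*g^2 - g - 4) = g^2*(g + 4)*(g^2 - 1) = g^2*(g + 1)*(g + 4)*(g - 1)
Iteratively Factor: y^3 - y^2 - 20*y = (y)*(y^2 - y - 20) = y*(y + 4)*(y - 5)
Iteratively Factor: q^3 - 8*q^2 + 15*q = (q - 3)*(q^2 - 5*q) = (q - 5)*(q - 3)*(q)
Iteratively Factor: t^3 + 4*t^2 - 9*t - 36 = (t - 3)*(t^2 + 7*t + 12) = (t - 3)*(t + 3)*(t + 4)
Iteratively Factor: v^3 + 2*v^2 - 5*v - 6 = (v + 1)*(v^2 + v - 6) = (v - 2)*(v + 1)*(v + 3)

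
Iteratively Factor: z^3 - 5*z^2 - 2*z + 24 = (z - 3)*(z^2 - 2*z - 8) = (z - 4)*(z - 3)*(z + 2)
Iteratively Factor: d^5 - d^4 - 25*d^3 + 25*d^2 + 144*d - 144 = (d - 4)*(d^4 + 3*d^3 - 13*d^2 - 27*d + 36) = (d - 4)*(d + 4)*(d^3 - d^2 - 9*d + 9) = (d - 4)*(d - 1)*(d + 4)*(d^2 - 9) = (d - 4)*(d - 1)*(d + 3)*(d + 4)*(d - 3)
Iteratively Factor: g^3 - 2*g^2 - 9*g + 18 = (g - 2)*(g^2 - 9) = (g - 2)*(g + 3)*(g - 3)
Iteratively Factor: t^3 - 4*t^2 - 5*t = (t + 1)*(t^2 - 5*t) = t*(t + 1)*(t - 5)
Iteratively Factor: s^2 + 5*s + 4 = (s + 1)*(s + 4)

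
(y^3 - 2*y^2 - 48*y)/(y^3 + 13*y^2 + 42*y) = (y - 8)/(y + 7)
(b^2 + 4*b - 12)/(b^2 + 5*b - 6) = (b - 2)/(b - 1)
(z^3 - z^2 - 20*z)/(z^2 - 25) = z*(z + 4)/(z + 5)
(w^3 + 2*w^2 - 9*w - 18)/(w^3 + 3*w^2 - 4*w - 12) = (w - 3)/(w - 2)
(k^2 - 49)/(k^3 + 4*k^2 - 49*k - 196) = 1/(k + 4)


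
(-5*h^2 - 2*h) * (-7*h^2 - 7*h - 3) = 35*h^4 + 49*h^3 + 29*h^2 + 6*h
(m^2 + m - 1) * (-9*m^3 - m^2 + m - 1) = -9*m^5 - 10*m^4 + 9*m^3 + m^2 - 2*m + 1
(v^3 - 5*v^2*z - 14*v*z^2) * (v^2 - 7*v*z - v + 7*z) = v^5 - 12*v^4*z - v^4 + 21*v^3*z^2 + 12*v^3*z + 98*v^2*z^3 - 21*v^2*z^2 - 98*v*z^3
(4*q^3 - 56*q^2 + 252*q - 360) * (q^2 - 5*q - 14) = 4*q^5 - 76*q^4 + 476*q^3 - 836*q^2 - 1728*q + 5040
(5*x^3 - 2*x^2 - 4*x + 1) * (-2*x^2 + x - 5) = -10*x^5 + 9*x^4 - 19*x^3 + 4*x^2 + 21*x - 5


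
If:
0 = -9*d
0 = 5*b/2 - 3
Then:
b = 6/5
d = 0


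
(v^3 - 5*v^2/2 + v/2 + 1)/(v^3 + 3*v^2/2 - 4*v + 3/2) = (2*v^2 - 3*v - 2)/(2*v^2 + 5*v - 3)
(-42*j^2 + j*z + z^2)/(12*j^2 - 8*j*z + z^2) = (7*j + z)/(-2*j + z)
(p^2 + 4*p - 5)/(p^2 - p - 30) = (p - 1)/(p - 6)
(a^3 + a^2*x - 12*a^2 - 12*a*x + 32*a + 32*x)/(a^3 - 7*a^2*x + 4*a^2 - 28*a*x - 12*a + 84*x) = (a^3 + a^2*x - 12*a^2 - 12*a*x + 32*a + 32*x)/(a^3 - 7*a^2*x + 4*a^2 - 28*a*x - 12*a + 84*x)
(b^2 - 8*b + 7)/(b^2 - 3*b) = (b^2 - 8*b + 7)/(b*(b - 3))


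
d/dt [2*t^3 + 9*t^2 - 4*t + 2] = 6*t^2 + 18*t - 4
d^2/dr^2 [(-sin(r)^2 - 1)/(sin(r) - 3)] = (sin(r)^4 - 9*sin(r)^3 + 37*sin(r)^2 + 3*sin(r) - 20)/(sin(r) - 3)^3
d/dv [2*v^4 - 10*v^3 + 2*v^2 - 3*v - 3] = 8*v^3 - 30*v^2 + 4*v - 3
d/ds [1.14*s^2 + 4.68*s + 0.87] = 2.28*s + 4.68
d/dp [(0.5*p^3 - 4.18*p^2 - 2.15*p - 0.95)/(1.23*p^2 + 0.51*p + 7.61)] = (0.615*p^4 + 0.51*p^3 + 11.9277*p^2 - 61.2826*p - 15.877)/(1.5129*p^4 + 1.2546*p^3 + 18.9807*p^2 + 7.7622*p + 57.9121)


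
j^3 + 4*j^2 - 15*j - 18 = (j - 3)*(j + 1)*(j + 6)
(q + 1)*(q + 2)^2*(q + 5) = q^4 + 10*q^3 + 33*q^2 + 44*q + 20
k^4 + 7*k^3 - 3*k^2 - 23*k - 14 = (k - 2)*(k + 1)^2*(k + 7)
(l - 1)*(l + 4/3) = l^2 + l/3 - 4/3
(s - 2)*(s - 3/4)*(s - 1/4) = s^3 - 3*s^2 + 35*s/16 - 3/8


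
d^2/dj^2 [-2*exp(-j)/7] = -2*exp(-j)/7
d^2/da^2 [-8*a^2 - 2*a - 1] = -16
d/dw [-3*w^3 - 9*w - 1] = -9*w^2 - 9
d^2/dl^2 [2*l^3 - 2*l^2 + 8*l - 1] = 12*l - 4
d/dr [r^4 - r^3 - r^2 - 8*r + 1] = 4*r^3 - 3*r^2 - 2*r - 8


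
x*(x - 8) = x^2 - 8*x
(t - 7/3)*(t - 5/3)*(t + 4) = t^3 - 109*t/9 + 140/9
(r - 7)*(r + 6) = r^2 - r - 42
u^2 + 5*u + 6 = (u + 2)*(u + 3)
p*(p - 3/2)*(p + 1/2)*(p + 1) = p^4 - 7*p^2/4 - 3*p/4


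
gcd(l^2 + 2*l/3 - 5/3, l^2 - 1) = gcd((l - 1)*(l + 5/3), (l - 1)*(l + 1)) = l - 1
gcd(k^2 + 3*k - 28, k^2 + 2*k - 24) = k - 4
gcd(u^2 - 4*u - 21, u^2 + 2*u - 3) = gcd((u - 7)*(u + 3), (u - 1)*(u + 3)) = u + 3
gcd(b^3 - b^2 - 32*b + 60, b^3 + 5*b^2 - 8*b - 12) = b^2 + 4*b - 12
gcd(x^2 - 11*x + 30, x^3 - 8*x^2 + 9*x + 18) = x - 6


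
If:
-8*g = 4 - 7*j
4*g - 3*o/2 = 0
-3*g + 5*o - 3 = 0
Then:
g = 9/31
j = 28/31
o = 24/31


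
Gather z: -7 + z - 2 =z - 9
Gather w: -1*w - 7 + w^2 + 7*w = w^2 + 6*w - 7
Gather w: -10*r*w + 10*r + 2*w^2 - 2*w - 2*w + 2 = 10*r + 2*w^2 + w*(-10*r - 4) + 2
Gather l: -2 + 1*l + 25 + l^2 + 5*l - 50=l^2 + 6*l - 27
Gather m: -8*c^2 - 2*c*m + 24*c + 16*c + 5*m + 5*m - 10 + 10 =-8*c^2 + 40*c + m*(10 - 2*c)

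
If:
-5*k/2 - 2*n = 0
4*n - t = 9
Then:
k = -t/5 - 9/5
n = t/4 + 9/4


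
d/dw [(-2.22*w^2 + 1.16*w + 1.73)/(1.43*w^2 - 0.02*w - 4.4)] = (-1.6144*w^2 + 14.5882*w - 5.0694)/(2.0449*w^4 - 0.0572*w^3 - 12.5836*w^2 + 0.176*w + 19.36)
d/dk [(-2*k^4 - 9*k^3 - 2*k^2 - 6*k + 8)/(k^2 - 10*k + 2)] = (-4*k^5 + 51*k^4 + 164*k^3 - 28*k^2 - 24*k + 68)/(k^4 - 20*k^3 + 104*k^2 - 40*k + 4)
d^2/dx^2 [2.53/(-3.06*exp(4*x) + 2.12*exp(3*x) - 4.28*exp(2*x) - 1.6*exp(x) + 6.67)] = (-2.53*(12.24*exp(3*x) - 6.36*exp(2*x) + 8.56*exp(x) + 1.6)*(24.48*exp(3*x) - 12.72*exp(2*x) + 17.12*exp(x) + 3.2)*exp(x) + (123.8688*exp(3*x) - 48.2724*exp(2*x) + 43.3136*exp(x) + 4.048)*(3.06*exp(4*x) - 2.12*exp(3*x) + 4.28*exp(2*x) + 1.6*exp(x) - 6.67))*exp(x)/(3.06*exp(4*x) - 2.12*exp(3*x) + 4.28*exp(2*x) + 1.6*exp(x) - 6.67)^3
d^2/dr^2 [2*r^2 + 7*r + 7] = 4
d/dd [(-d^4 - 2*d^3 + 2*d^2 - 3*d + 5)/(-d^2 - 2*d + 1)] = (2*d^5 + 8*d^4 + 4*d^3 - 13*d^2 + 14*d + 7)/(d^4 + 4*d^3 + 2*d^2 - 4*d + 1)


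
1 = 1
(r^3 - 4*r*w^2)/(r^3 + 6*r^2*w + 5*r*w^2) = (r^2 - 4*w^2)/(r^2 + 6*r*w + 5*w^2)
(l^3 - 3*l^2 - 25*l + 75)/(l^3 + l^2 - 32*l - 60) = (l^2 - 8*l + 15)/(l^2 - 4*l - 12)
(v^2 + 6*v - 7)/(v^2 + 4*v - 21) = (v - 1)/(v - 3)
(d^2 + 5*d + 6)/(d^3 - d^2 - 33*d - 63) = (d + 2)/(d^2 - 4*d - 21)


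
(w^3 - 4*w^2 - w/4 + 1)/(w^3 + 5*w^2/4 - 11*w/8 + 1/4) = 2*(2*w^2 - 7*w - 4)/(4*w^2 + 7*w - 2)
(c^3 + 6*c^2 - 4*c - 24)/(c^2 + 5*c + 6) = (c^2 + 4*c - 12)/(c + 3)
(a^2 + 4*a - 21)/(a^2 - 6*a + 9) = (a + 7)/(a - 3)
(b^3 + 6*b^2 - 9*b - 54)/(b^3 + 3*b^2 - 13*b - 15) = (b^2 + 9*b + 18)/(b^2 + 6*b + 5)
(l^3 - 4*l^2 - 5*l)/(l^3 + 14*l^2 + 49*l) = (l^2 - 4*l - 5)/(l^2 + 14*l + 49)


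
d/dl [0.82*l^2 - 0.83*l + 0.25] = 1.64*l - 0.83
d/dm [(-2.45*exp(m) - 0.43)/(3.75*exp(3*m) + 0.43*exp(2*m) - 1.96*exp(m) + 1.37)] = (18.375*exp(3*m) + 5.891*exp(2*m) + 0.3698*exp(m) - 4.1993)*exp(m)/(14.0625*exp(6*m) + 3.225*exp(5*m) - 14.5151*exp(4*m) + 8.5894*exp(3*m) + 5.0198*exp(2*m) - 5.3704*exp(m) + 1.8769)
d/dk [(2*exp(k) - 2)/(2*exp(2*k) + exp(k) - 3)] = -4*exp(k)/(4*exp(2*k) + 12*exp(k) + 9)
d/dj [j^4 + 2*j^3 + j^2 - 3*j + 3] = 4*j^3 + 6*j^2 + 2*j - 3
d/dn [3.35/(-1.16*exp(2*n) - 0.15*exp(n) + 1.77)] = (7.772*exp(n) + 0.5025)*exp(n)/(1.16*exp(2*n) + 0.15*exp(n) - 1.77)^2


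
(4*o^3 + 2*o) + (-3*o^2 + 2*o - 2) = 4*o^3 - 3*o^2 + 4*o - 2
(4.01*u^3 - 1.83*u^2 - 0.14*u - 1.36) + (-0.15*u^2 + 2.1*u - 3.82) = 4.01*u^3 - 1.98*u^2 + 1.96*u - 5.18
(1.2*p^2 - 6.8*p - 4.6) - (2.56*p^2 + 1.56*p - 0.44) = -1.36*p^2 - 8.36*p - 4.16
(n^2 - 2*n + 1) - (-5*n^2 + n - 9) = 6*n^2 - 3*n + 10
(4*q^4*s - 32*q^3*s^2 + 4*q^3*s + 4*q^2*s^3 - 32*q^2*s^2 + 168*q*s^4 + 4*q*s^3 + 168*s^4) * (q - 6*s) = 4*q^5*s - 56*q^4*s^2 + 4*q^4*s + 196*q^3*s^3 - 56*q^3*s^2 + 144*q^2*s^4 + 196*q^2*s^3 - 1008*q*s^5 + 144*q*s^4 - 1008*s^5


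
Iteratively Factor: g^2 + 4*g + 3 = (g + 1)*(g + 3)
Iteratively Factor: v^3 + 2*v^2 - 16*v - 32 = (v + 2)*(v^2 - 16) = (v - 4)*(v + 2)*(v + 4)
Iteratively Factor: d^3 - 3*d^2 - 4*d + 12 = (d + 2)*(d^2 - 5*d + 6) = (d - 2)*(d + 2)*(d - 3)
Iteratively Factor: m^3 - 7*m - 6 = (m + 2)*(m^2 - 2*m - 3) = (m - 3)*(m + 2)*(m + 1)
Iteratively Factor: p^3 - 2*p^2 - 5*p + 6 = (p - 1)*(p^2 - p - 6) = (p - 3)*(p - 1)*(p + 2)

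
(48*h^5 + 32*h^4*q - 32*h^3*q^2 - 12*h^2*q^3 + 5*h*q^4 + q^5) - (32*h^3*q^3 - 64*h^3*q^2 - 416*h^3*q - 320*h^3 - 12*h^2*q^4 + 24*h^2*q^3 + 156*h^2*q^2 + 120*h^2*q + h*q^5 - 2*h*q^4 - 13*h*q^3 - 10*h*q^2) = 48*h^5 + 32*h^4*q - 32*h^3*q^3 + 32*h^3*q^2 + 416*h^3*q + 320*h^3 + 12*h^2*q^4 - 36*h^2*q^3 - 156*h^2*q^2 - 120*h^2*q - h*q^5 + 7*h*q^4 + 13*h*q^3 + 10*h*q^2 + q^5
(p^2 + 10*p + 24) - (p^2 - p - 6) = 11*p + 30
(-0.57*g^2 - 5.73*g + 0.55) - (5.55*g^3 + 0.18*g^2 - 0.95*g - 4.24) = -5.55*g^3 - 0.75*g^2 - 4.78*g + 4.79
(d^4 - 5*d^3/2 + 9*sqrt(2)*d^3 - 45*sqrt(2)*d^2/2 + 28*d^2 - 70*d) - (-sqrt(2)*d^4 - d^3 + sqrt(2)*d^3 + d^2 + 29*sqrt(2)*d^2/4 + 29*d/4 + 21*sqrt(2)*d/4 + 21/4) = d^4 + sqrt(2)*d^4 - 3*d^3/2 + 8*sqrt(2)*d^3 - 119*sqrt(2)*d^2/4 + 27*d^2 - 309*d/4 - 21*sqrt(2)*d/4 - 21/4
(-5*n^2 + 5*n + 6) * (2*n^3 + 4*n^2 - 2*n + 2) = -10*n^5 - 10*n^4 + 42*n^3 + 4*n^2 - 2*n + 12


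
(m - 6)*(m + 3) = m^2 - 3*m - 18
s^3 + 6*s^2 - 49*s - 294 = (s - 7)*(s + 6)*(s + 7)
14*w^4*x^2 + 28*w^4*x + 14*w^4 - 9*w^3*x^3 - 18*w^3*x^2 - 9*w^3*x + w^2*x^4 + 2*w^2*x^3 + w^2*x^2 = (-7*w + x)*(-2*w + x)*(w*x + w)^2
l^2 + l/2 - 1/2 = (l - 1/2)*(l + 1)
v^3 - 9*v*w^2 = v*(v - 3*w)*(v + 3*w)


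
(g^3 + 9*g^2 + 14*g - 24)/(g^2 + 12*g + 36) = (g^2 + 3*g - 4)/(g + 6)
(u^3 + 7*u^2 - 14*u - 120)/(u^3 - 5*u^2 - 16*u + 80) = (u^2 + 11*u + 30)/(u^2 - u - 20)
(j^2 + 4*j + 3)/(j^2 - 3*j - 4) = (j + 3)/(j - 4)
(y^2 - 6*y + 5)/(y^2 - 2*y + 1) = (y - 5)/(y - 1)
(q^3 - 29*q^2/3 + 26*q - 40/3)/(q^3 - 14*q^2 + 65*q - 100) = (q - 2/3)/(q - 5)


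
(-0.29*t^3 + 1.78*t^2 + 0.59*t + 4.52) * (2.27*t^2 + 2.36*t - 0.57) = -0.6583*t^5 + 3.3562*t^4 + 5.7054*t^3 + 10.6382*t^2 + 10.3309*t - 2.5764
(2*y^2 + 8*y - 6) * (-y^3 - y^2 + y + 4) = -2*y^5 - 10*y^4 + 22*y^2 + 26*y - 24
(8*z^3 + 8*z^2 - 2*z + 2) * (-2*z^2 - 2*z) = -16*z^5 - 32*z^4 - 12*z^3 - 4*z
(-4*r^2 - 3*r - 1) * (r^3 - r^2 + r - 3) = -4*r^5 + r^4 - 2*r^3 + 10*r^2 + 8*r + 3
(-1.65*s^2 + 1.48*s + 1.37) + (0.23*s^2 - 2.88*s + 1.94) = -1.42*s^2 - 1.4*s + 3.31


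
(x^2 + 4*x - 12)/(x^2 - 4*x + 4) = (x + 6)/(x - 2)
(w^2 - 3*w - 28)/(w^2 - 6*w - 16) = (-w^2 + 3*w + 28)/(-w^2 + 6*w + 16)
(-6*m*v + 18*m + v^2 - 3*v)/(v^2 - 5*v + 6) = (-6*m + v)/(v - 2)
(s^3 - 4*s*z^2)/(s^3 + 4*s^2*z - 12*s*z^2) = (s + 2*z)/(s + 6*z)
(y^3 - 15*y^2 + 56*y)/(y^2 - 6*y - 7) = y*(y - 8)/(y + 1)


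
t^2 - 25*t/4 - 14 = (t - 8)*(t + 7/4)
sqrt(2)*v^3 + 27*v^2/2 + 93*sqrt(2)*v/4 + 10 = (v + 5*sqrt(2)/2)*(v + 4*sqrt(2))*(sqrt(2)*v + 1/2)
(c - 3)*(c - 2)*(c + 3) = c^3 - 2*c^2 - 9*c + 18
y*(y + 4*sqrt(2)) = y^2 + 4*sqrt(2)*y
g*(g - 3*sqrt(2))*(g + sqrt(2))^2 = g^4 - sqrt(2)*g^3 - 10*g^2 - 6*sqrt(2)*g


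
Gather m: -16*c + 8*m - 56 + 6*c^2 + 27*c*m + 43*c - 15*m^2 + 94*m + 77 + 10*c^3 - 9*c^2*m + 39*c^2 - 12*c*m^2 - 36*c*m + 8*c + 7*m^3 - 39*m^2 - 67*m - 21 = 10*c^3 + 45*c^2 + 35*c + 7*m^3 + m^2*(-12*c - 54) + m*(-9*c^2 - 9*c + 35)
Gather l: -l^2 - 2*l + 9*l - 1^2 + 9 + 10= -l^2 + 7*l + 18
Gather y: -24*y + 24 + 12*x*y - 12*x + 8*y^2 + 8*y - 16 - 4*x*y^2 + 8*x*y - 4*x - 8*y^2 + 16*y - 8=-4*x*y^2 + 20*x*y - 16*x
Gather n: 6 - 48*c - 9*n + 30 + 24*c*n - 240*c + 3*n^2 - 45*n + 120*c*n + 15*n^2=-288*c + 18*n^2 + n*(144*c - 54) + 36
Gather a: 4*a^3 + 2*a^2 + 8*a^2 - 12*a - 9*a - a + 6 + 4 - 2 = 4*a^3 + 10*a^2 - 22*a + 8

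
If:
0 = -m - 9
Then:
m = -9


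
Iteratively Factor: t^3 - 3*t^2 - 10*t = (t + 2)*(t^2 - 5*t) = t*(t + 2)*(t - 5)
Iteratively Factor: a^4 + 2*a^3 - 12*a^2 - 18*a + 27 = (a + 3)*(a^3 - a^2 - 9*a + 9) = (a + 3)^2*(a^2 - 4*a + 3) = (a - 1)*(a + 3)^2*(a - 3)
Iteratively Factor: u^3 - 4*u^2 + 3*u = (u)*(u^2 - 4*u + 3) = u*(u - 1)*(u - 3)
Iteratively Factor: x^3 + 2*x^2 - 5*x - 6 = (x + 1)*(x^2 + x - 6) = (x - 2)*(x + 1)*(x + 3)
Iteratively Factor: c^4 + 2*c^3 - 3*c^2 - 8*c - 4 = (c + 2)*(c^3 - 3*c - 2) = (c - 2)*(c + 2)*(c^2 + 2*c + 1) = (c - 2)*(c + 1)*(c + 2)*(c + 1)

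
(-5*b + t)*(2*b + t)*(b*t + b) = -10*b^3*t - 10*b^3 - 3*b^2*t^2 - 3*b^2*t + b*t^3 + b*t^2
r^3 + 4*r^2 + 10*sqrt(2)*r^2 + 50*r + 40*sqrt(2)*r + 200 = (r + 4)*(r + 5*sqrt(2))^2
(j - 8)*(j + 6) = j^2 - 2*j - 48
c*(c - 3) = c^2 - 3*c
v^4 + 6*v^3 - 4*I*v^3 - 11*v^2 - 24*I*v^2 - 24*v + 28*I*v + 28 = (v - 1)*(v + 7)*(v - 2*I)^2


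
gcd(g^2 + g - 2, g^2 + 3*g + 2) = g + 2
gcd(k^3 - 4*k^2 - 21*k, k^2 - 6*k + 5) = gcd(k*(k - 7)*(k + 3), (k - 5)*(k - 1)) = 1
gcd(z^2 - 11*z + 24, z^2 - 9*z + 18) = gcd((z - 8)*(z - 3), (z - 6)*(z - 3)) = z - 3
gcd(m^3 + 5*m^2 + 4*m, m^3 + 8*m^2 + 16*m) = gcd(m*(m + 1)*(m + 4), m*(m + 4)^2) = m^2 + 4*m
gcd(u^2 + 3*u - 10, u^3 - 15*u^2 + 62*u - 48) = 1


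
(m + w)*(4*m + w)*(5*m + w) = 20*m^3 + 29*m^2*w + 10*m*w^2 + w^3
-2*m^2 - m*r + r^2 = (-2*m + r)*(m + r)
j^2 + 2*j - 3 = (j - 1)*(j + 3)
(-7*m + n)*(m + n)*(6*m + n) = -42*m^3 - 43*m^2*n + n^3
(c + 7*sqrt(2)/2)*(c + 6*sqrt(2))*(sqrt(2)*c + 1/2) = sqrt(2)*c^3 + 39*c^2/2 + 187*sqrt(2)*c/4 + 21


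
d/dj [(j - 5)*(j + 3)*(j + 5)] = 3*j^2 + 6*j - 25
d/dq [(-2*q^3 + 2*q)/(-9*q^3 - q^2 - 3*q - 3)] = 2*(q^4 + 24*q^3 + 10*q^2 - 3)/(81*q^6 + 18*q^5 + 55*q^4 + 60*q^3 + 15*q^2 + 18*q + 9)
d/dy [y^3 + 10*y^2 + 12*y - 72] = 3*y^2 + 20*y + 12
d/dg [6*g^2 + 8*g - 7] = 12*g + 8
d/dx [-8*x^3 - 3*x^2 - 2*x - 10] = -24*x^2 - 6*x - 2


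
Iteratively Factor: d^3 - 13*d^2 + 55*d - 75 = (d - 3)*(d^2 - 10*d + 25) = (d - 5)*(d - 3)*(d - 5)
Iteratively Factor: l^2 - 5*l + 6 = (l - 3)*(l - 2)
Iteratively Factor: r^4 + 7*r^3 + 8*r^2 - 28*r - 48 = (r - 2)*(r^3 + 9*r^2 + 26*r + 24) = (r - 2)*(r + 4)*(r^2 + 5*r + 6) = (r - 2)*(r + 2)*(r + 4)*(r + 3)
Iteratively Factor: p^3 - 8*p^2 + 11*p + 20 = (p + 1)*(p^2 - 9*p + 20) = (p - 5)*(p + 1)*(p - 4)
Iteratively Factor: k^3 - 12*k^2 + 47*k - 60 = (k - 4)*(k^2 - 8*k + 15) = (k - 4)*(k - 3)*(k - 5)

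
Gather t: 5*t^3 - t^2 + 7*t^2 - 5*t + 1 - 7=5*t^3 + 6*t^2 - 5*t - 6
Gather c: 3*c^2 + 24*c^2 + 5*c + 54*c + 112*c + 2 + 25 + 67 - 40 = 27*c^2 + 171*c + 54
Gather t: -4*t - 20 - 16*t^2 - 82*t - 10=-16*t^2 - 86*t - 30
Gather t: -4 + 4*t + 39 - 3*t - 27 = t + 8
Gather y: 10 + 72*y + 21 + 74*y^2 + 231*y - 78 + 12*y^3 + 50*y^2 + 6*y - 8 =12*y^3 + 124*y^2 + 309*y - 55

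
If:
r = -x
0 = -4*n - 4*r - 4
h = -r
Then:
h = x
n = x - 1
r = -x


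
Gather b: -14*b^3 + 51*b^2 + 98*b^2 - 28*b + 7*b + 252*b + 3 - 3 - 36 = -14*b^3 + 149*b^2 + 231*b - 36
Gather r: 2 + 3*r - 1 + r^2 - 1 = r^2 + 3*r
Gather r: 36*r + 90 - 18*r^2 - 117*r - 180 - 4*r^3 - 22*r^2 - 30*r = -4*r^3 - 40*r^2 - 111*r - 90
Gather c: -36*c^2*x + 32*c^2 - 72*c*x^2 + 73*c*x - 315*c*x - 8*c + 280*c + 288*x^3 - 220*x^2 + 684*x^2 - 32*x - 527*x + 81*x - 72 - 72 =c^2*(32 - 36*x) + c*(-72*x^2 - 242*x + 272) + 288*x^3 + 464*x^2 - 478*x - 144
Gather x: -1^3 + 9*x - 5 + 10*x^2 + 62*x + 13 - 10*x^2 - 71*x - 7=0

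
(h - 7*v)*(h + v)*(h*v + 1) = h^3*v - 6*h^2*v^2 + h^2 - 7*h*v^3 - 6*h*v - 7*v^2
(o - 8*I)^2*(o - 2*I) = o^3 - 18*I*o^2 - 96*o + 128*I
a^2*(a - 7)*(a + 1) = a^4 - 6*a^3 - 7*a^2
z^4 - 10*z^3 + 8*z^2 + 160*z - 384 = (z - 6)*(z - 4)^2*(z + 4)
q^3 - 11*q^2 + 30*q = q*(q - 6)*(q - 5)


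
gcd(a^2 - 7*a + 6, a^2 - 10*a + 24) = a - 6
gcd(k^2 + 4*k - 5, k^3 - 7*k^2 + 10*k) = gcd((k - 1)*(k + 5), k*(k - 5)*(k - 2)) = 1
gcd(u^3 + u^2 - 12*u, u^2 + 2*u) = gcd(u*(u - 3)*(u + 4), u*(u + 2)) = u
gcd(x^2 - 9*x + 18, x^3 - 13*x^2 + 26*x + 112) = 1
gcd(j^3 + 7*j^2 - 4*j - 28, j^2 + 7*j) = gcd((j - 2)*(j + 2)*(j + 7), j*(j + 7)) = j + 7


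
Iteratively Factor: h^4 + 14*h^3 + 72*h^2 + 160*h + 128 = (h + 4)*(h^3 + 10*h^2 + 32*h + 32) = (h + 2)*(h + 4)*(h^2 + 8*h + 16) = (h + 2)*(h + 4)^2*(h + 4)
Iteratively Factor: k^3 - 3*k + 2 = (k + 2)*(k^2 - 2*k + 1) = (k - 1)*(k + 2)*(k - 1)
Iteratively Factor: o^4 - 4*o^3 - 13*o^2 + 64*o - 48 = (o - 3)*(o^3 - o^2 - 16*o + 16) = (o - 4)*(o - 3)*(o^2 + 3*o - 4) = (o - 4)*(o - 3)*(o + 4)*(o - 1)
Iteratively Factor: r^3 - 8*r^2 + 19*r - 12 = (r - 1)*(r^2 - 7*r + 12) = (r - 3)*(r - 1)*(r - 4)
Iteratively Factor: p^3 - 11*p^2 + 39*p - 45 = (p - 3)*(p^2 - 8*p + 15) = (p - 3)^2*(p - 5)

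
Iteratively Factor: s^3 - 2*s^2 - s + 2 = (s - 2)*(s^2 - 1) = (s - 2)*(s + 1)*(s - 1)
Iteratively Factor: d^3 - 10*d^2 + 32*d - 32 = (d - 4)*(d^2 - 6*d + 8) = (d - 4)*(d - 2)*(d - 4)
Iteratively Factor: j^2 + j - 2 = (j + 2)*(j - 1)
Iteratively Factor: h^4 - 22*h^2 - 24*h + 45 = (h - 5)*(h^3 + 5*h^2 + 3*h - 9) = (h - 5)*(h - 1)*(h^2 + 6*h + 9) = (h - 5)*(h - 1)*(h + 3)*(h + 3)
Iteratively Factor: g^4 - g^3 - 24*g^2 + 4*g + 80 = (g + 4)*(g^3 - 5*g^2 - 4*g + 20) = (g - 5)*(g + 4)*(g^2 - 4) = (g - 5)*(g + 2)*(g + 4)*(g - 2)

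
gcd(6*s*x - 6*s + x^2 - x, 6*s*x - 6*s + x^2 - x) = 6*s*x - 6*s + x^2 - x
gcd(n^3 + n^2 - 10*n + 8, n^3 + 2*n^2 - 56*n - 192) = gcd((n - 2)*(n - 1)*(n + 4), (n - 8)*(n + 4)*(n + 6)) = n + 4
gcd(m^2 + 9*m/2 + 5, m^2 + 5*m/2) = m + 5/2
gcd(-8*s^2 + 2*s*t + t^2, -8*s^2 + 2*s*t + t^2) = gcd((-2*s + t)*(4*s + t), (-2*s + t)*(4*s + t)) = 8*s^2 - 2*s*t - t^2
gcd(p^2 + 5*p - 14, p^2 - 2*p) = p - 2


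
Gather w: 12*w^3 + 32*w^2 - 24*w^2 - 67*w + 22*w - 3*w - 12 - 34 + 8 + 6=12*w^3 + 8*w^2 - 48*w - 32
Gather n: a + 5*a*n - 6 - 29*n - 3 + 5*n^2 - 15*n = a + 5*n^2 + n*(5*a - 44) - 9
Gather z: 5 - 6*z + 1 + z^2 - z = z^2 - 7*z + 6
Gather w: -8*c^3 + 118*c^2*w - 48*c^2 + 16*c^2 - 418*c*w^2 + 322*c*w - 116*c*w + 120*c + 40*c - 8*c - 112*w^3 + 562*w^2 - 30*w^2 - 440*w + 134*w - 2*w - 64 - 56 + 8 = -8*c^3 - 32*c^2 + 152*c - 112*w^3 + w^2*(532 - 418*c) + w*(118*c^2 + 206*c - 308) - 112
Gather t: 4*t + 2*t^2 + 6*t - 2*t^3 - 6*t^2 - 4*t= -2*t^3 - 4*t^2 + 6*t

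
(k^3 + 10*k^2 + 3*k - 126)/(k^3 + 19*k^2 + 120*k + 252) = (k - 3)/(k + 6)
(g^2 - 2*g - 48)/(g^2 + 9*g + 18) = (g - 8)/(g + 3)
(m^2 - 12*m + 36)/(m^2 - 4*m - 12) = (m - 6)/(m + 2)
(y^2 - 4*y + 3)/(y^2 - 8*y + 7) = (y - 3)/(y - 7)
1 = 1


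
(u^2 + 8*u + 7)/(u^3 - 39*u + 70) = (u + 1)/(u^2 - 7*u + 10)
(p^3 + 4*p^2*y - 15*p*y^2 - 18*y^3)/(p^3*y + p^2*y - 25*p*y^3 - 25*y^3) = (p^3 + 4*p^2*y - 15*p*y^2 - 18*y^3)/(y*(p^3 + p^2 - 25*p*y^2 - 25*y^2))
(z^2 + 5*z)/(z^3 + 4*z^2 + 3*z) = (z + 5)/(z^2 + 4*z + 3)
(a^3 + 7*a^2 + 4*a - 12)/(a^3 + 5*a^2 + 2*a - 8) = (a + 6)/(a + 4)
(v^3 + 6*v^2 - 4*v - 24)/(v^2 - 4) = v + 6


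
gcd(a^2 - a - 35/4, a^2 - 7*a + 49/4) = a - 7/2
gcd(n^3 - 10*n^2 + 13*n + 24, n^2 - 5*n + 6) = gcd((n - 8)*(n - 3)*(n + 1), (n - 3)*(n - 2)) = n - 3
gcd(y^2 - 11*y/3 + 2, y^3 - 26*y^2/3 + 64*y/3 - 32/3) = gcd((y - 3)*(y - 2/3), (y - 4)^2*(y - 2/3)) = y - 2/3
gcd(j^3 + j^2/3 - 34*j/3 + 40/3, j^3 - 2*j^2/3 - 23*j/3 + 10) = j^2 - 11*j/3 + 10/3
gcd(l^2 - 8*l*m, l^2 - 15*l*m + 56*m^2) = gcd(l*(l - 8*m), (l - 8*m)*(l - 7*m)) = l - 8*m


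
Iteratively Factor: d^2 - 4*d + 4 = (d - 2)*(d - 2)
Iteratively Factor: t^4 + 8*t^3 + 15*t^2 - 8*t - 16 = (t + 1)*(t^3 + 7*t^2 + 8*t - 16) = (t + 1)*(t + 4)*(t^2 + 3*t - 4) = (t + 1)*(t + 4)^2*(t - 1)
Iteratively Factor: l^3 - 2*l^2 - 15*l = (l - 5)*(l^2 + 3*l) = l*(l - 5)*(l + 3)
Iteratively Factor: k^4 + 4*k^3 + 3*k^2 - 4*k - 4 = (k + 2)*(k^3 + 2*k^2 - k - 2) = (k + 1)*(k + 2)*(k^2 + k - 2) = (k + 1)*(k + 2)^2*(k - 1)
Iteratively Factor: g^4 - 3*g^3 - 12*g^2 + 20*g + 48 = (g + 2)*(g^3 - 5*g^2 - 2*g + 24) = (g - 3)*(g + 2)*(g^2 - 2*g - 8) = (g - 4)*(g - 3)*(g + 2)*(g + 2)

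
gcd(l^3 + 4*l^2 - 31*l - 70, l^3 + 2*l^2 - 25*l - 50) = l^2 - 3*l - 10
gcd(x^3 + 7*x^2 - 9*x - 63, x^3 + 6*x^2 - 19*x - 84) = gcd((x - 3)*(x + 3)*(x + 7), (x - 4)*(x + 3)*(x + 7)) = x^2 + 10*x + 21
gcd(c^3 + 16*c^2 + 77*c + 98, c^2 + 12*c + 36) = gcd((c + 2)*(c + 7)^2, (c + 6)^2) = 1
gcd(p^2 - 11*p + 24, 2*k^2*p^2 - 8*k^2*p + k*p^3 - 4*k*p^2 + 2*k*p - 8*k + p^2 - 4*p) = 1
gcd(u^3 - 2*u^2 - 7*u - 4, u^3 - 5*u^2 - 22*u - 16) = u + 1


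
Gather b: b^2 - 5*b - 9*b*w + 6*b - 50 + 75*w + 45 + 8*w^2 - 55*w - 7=b^2 + b*(1 - 9*w) + 8*w^2 + 20*w - 12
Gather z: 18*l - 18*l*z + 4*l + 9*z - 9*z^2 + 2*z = 22*l - 9*z^2 + z*(11 - 18*l)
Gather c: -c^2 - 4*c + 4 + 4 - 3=-c^2 - 4*c + 5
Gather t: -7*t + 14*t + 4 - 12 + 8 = 7*t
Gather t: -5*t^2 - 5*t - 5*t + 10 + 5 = -5*t^2 - 10*t + 15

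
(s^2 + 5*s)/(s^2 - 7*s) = (s + 5)/(s - 7)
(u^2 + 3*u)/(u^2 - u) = (u + 3)/(u - 1)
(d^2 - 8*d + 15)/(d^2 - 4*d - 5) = (d - 3)/(d + 1)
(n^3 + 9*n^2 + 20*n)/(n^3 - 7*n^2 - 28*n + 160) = n*(n + 4)/(n^2 - 12*n + 32)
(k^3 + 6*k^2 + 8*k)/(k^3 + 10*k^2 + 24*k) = (k + 2)/(k + 6)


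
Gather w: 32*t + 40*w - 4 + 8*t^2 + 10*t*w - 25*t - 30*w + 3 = 8*t^2 + 7*t + w*(10*t + 10) - 1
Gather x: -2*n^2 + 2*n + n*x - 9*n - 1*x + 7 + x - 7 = -2*n^2 + n*x - 7*n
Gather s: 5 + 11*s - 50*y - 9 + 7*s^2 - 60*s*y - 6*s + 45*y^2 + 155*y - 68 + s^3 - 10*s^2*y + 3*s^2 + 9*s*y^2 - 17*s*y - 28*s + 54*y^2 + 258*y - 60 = s^3 + s^2*(10 - 10*y) + s*(9*y^2 - 77*y - 23) + 99*y^2 + 363*y - 132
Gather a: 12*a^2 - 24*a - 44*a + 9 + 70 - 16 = 12*a^2 - 68*a + 63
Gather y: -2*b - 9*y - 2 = -2*b - 9*y - 2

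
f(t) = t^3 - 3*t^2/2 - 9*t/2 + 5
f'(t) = 3*t^2 - 3*t - 9/2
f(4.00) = 27.00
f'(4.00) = 31.50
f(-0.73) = 7.10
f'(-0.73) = -0.71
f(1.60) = -1.94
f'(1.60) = -1.62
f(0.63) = 1.82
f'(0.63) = -5.20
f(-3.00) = -22.00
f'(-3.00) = 31.50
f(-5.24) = -156.48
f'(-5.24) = 93.59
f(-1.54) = 4.72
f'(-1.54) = 7.23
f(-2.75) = -14.77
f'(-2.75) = 26.44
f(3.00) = 5.00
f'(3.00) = 13.50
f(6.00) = 140.00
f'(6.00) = 85.50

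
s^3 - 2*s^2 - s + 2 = (s - 2)*(s - 1)*(s + 1)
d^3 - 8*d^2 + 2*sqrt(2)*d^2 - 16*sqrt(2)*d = d*(d - 8)*(d + 2*sqrt(2))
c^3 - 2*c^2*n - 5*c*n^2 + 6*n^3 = (c - 3*n)*(c - n)*(c + 2*n)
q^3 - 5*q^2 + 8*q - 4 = (q - 2)^2*(q - 1)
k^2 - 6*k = k*(k - 6)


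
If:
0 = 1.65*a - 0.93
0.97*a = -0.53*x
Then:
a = 0.56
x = -1.03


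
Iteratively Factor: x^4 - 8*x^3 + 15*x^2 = (x - 3)*(x^3 - 5*x^2) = x*(x - 3)*(x^2 - 5*x) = x^2*(x - 3)*(x - 5)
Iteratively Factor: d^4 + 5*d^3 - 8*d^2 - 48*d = (d - 3)*(d^3 + 8*d^2 + 16*d) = (d - 3)*(d + 4)*(d^2 + 4*d) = (d - 3)*(d + 4)^2*(d)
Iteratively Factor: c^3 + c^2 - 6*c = (c - 2)*(c^2 + 3*c) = (c - 2)*(c + 3)*(c)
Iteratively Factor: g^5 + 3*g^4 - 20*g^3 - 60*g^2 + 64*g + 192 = (g - 2)*(g^4 + 5*g^3 - 10*g^2 - 80*g - 96) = (g - 2)*(g + 3)*(g^3 + 2*g^2 - 16*g - 32) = (g - 2)*(g + 3)*(g + 4)*(g^2 - 2*g - 8) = (g - 2)*(g + 2)*(g + 3)*(g + 4)*(g - 4)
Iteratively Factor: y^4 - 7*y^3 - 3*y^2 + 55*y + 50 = (y - 5)*(y^3 - 2*y^2 - 13*y - 10) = (y - 5)*(y + 2)*(y^2 - 4*y - 5) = (y - 5)*(y + 1)*(y + 2)*(y - 5)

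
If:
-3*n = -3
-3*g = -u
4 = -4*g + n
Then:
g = -3/4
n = 1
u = -9/4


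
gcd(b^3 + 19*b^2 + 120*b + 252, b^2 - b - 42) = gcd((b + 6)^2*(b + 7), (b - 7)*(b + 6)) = b + 6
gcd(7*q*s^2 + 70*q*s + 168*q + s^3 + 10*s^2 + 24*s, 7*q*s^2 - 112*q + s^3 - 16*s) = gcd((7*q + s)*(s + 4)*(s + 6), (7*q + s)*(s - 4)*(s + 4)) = 7*q*s + 28*q + s^2 + 4*s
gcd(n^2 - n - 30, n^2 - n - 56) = 1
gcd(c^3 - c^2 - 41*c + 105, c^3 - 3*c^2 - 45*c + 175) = c^2 + 2*c - 35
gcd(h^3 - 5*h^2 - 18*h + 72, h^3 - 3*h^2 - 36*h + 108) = h^2 - 9*h + 18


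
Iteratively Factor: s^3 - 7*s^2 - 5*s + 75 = (s + 3)*(s^2 - 10*s + 25) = (s - 5)*(s + 3)*(s - 5)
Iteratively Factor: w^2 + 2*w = (w)*(w + 2)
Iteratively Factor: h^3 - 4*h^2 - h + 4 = (h + 1)*(h^2 - 5*h + 4) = (h - 1)*(h + 1)*(h - 4)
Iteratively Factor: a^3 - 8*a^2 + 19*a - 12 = (a - 1)*(a^2 - 7*a + 12) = (a - 4)*(a - 1)*(a - 3)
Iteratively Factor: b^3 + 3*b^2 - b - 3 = (b + 3)*(b^2 - 1) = (b + 1)*(b + 3)*(b - 1)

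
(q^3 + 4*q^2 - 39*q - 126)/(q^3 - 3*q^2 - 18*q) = (q + 7)/q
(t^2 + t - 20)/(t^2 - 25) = (t - 4)/(t - 5)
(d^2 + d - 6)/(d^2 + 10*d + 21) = (d - 2)/(d + 7)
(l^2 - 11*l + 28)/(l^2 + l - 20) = (l - 7)/(l + 5)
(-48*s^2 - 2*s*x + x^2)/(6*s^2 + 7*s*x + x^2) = (-8*s + x)/(s + x)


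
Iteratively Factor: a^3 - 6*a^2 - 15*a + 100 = (a + 4)*(a^2 - 10*a + 25) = (a - 5)*(a + 4)*(a - 5)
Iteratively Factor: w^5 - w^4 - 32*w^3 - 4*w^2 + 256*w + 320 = (w - 5)*(w^4 + 4*w^3 - 12*w^2 - 64*w - 64) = (w - 5)*(w - 4)*(w^3 + 8*w^2 + 20*w + 16) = (w - 5)*(w - 4)*(w + 2)*(w^2 + 6*w + 8) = (w - 5)*(w - 4)*(w + 2)*(w + 4)*(w + 2)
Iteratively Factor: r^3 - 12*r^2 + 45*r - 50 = (r - 5)*(r^2 - 7*r + 10) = (r - 5)^2*(r - 2)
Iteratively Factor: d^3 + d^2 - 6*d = (d + 3)*(d^2 - 2*d) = d*(d + 3)*(d - 2)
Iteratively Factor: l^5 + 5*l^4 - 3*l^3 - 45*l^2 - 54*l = (l + 3)*(l^4 + 2*l^3 - 9*l^2 - 18*l) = (l + 2)*(l + 3)*(l^3 - 9*l) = (l + 2)*(l + 3)^2*(l^2 - 3*l) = (l - 3)*(l + 2)*(l + 3)^2*(l)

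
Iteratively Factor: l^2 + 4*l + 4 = (l + 2)*(l + 2)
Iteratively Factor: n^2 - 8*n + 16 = (n - 4)*(n - 4)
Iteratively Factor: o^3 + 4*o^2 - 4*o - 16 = (o - 2)*(o^2 + 6*o + 8) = (o - 2)*(o + 2)*(o + 4)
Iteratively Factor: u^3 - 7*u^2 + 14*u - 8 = (u - 4)*(u^2 - 3*u + 2) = (u - 4)*(u - 1)*(u - 2)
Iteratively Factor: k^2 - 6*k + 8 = (k - 4)*(k - 2)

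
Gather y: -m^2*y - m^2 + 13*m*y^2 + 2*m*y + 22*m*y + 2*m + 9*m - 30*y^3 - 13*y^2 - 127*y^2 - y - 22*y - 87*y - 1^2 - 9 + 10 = -m^2 + 11*m - 30*y^3 + y^2*(13*m - 140) + y*(-m^2 + 24*m - 110)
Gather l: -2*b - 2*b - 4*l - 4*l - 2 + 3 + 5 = -4*b - 8*l + 6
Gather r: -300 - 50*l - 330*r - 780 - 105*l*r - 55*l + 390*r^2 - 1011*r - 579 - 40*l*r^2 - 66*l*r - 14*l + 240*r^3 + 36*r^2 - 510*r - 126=-119*l + 240*r^3 + r^2*(426 - 40*l) + r*(-171*l - 1851) - 1785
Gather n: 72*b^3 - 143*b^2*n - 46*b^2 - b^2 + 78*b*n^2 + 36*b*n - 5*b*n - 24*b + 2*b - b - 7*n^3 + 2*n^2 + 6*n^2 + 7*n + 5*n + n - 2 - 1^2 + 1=72*b^3 - 47*b^2 - 23*b - 7*n^3 + n^2*(78*b + 8) + n*(-143*b^2 + 31*b + 13) - 2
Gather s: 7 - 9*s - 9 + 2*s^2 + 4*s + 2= 2*s^2 - 5*s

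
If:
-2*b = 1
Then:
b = -1/2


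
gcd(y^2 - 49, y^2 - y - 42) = y - 7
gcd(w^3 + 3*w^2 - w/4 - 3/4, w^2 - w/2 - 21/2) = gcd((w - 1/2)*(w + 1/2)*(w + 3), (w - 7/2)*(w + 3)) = w + 3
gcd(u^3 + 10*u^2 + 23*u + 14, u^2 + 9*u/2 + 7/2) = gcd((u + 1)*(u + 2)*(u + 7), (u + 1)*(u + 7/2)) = u + 1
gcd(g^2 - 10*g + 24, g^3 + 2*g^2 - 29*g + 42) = 1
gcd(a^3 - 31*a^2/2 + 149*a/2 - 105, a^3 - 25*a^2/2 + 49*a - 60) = a^2 - 17*a/2 + 15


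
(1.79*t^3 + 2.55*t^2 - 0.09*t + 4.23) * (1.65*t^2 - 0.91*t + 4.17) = 2.9535*t^5 + 2.5786*t^4 + 4.9953*t^3 + 17.6949*t^2 - 4.2246*t + 17.6391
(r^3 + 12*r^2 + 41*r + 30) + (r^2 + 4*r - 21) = r^3 + 13*r^2 + 45*r + 9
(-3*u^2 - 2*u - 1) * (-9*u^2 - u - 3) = 27*u^4 + 21*u^3 + 20*u^2 + 7*u + 3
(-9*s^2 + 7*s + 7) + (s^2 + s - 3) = -8*s^2 + 8*s + 4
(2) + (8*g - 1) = 8*g + 1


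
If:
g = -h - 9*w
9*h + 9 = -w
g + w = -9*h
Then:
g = 9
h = -9/10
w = -9/10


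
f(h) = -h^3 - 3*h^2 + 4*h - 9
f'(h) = -3*h^2 - 6*h + 4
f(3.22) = -60.61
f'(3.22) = -46.43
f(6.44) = -374.75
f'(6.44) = -159.06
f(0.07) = -8.74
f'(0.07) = 3.57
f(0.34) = -8.03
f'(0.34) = 1.61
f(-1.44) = -17.99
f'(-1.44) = 6.42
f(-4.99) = 20.59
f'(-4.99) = -40.76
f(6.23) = -342.32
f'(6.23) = -149.82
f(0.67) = -7.97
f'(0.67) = -1.37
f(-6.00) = 75.00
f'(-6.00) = -68.00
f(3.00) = -51.00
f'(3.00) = -41.00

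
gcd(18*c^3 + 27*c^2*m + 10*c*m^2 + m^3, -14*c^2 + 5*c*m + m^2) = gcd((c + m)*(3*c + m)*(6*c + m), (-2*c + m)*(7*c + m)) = 1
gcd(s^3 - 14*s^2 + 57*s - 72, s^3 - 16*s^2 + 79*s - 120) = s^2 - 11*s + 24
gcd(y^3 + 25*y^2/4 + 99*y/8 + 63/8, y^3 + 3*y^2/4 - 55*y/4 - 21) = y^2 + 19*y/4 + 21/4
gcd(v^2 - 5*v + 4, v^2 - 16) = v - 4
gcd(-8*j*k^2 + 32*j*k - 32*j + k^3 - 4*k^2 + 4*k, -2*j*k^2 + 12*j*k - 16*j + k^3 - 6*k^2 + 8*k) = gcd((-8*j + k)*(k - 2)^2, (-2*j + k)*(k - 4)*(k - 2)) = k - 2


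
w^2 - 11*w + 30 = (w - 6)*(w - 5)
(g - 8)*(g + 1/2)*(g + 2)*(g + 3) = g^4 - 5*g^3/2 - 71*g^2/2 - 65*g - 24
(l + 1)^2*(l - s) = l^3 - l^2*s + 2*l^2 - 2*l*s + l - s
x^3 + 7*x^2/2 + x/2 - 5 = (x - 1)*(x + 2)*(x + 5/2)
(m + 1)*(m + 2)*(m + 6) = m^3 + 9*m^2 + 20*m + 12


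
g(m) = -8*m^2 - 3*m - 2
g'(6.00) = -99.00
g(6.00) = -308.00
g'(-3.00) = 45.00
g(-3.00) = -65.00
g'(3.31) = -55.96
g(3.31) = -99.58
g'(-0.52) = 5.32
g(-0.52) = -2.60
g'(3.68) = -61.88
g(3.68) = -121.38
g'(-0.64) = 7.24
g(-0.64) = -3.36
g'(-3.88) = 59.08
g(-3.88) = -110.80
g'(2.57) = -44.12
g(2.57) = -62.55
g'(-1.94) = 28.04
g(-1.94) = -26.29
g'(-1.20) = 16.20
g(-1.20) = -9.92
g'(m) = -16*m - 3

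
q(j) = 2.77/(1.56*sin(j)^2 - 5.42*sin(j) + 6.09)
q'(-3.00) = -0.34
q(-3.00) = 0.40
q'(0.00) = 0.40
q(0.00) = 0.45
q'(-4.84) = 0.16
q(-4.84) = 1.23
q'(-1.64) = -0.01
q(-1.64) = 0.21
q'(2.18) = -0.62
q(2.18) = 1.03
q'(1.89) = -0.39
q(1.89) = 1.18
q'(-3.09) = -0.38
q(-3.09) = 0.43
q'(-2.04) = -0.07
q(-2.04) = 0.23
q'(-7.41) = 0.07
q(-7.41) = 0.23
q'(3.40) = -0.29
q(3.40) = 0.37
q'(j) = 2.77*(-3.12*sin(j)*cos(j) + 5.42*cos(j))/(1.56*sin(j)^2 - 5.42*sin(j) + 6.09)^2 = (15.0134 - 8.6424*sin(j))*cos(j)/(1.56*sin(j)^2 - 5.42*sin(j) + 6.09)^2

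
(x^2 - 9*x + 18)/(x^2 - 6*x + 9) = (x - 6)/(x - 3)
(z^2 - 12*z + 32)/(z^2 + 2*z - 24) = (z - 8)/(z + 6)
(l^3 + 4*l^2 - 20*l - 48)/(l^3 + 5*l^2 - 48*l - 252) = (l^2 - 2*l - 8)/(l^2 - l - 42)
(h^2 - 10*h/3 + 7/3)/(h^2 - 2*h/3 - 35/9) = 3*(h - 1)/(3*h + 5)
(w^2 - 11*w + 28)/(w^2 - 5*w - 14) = (w - 4)/(w + 2)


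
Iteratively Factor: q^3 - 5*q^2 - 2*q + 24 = (q + 2)*(q^2 - 7*q + 12) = (q - 4)*(q + 2)*(q - 3)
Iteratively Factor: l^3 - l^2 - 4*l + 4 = (l - 2)*(l^2 + l - 2) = (l - 2)*(l + 2)*(l - 1)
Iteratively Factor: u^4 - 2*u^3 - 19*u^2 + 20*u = (u - 5)*(u^3 + 3*u^2 - 4*u) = (u - 5)*(u - 1)*(u^2 + 4*u) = (u - 5)*(u - 1)*(u + 4)*(u)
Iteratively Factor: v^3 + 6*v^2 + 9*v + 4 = (v + 4)*(v^2 + 2*v + 1) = (v + 1)*(v + 4)*(v + 1)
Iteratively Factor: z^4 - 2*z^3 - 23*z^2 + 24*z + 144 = (z - 4)*(z^3 + 2*z^2 - 15*z - 36) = (z - 4)*(z + 3)*(z^2 - z - 12) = (z - 4)*(z + 3)^2*(z - 4)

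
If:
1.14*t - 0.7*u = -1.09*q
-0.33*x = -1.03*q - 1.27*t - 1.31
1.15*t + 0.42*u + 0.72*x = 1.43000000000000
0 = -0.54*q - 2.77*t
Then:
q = -0.71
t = 0.14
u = -0.88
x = 2.28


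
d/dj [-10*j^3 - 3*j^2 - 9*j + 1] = -30*j^2 - 6*j - 9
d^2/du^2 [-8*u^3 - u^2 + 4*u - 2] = -48*u - 2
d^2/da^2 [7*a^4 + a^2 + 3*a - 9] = 84*a^2 + 2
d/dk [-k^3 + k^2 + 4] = k*(2 - 3*k)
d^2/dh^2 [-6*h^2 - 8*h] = -12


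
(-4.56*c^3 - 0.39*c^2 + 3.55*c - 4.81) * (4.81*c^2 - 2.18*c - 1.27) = -21.9336*c^5 + 8.0649*c^4 + 23.7169*c^3 - 30.3798*c^2 + 5.9773*c + 6.1087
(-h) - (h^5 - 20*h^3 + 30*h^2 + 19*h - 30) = -h^5 + 20*h^3 - 30*h^2 - 20*h + 30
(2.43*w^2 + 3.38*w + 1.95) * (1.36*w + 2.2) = 3.3048*w^3 + 9.9428*w^2 + 10.088*w + 4.29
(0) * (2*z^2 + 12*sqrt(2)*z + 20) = 0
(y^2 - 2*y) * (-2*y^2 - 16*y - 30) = -2*y^4 - 12*y^3 + 2*y^2 + 60*y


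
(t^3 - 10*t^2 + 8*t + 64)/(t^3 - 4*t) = (t^2 - 12*t + 32)/(t*(t - 2))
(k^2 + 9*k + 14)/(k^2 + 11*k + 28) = (k + 2)/(k + 4)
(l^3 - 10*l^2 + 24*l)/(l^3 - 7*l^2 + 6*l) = (l - 4)/(l - 1)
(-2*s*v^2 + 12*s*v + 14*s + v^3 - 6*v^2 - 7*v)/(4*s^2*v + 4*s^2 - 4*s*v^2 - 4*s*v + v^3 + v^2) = (7 - v)/(2*s - v)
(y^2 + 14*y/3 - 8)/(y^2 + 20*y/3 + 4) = (3*y - 4)/(3*y + 2)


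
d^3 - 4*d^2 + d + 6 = (d - 3)*(d - 2)*(d + 1)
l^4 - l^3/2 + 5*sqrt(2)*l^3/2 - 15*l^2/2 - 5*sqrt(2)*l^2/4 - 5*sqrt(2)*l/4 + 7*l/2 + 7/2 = (l - 1)*(l + 1/2)*(l - sqrt(2))*(l + 7*sqrt(2)/2)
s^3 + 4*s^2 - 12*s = s*(s - 2)*(s + 6)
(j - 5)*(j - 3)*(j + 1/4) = j^3 - 31*j^2/4 + 13*j + 15/4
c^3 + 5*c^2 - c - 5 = (c - 1)*(c + 1)*(c + 5)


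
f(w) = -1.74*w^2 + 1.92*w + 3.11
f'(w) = 1.92 - 3.48*w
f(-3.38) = -23.26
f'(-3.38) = 13.68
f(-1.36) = -2.72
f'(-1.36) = 6.65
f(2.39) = -2.24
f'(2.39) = -6.40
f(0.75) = 3.57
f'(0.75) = -0.69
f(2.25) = -1.38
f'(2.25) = -5.91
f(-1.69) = -5.10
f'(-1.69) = 7.80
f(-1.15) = -1.40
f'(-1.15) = 5.92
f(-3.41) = -23.67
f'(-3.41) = 13.79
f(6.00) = -48.01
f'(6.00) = -18.96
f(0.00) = 3.11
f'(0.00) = 1.92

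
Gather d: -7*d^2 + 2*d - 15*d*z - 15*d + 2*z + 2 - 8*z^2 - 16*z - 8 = -7*d^2 + d*(-15*z - 13) - 8*z^2 - 14*z - 6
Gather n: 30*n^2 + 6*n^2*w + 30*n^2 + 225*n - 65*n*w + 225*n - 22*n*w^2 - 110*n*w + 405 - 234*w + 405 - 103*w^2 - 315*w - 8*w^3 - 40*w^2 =n^2*(6*w + 60) + n*(-22*w^2 - 175*w + 450) - 8*w^3 - 143*w^2 - 549*w + 810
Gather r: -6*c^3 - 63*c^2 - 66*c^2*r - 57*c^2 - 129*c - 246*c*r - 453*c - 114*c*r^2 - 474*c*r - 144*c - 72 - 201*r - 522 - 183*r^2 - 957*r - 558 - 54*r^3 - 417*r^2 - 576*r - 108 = -6*c^3 - 120*c^2 - 726*c - 54*r^3 + r^2*(-114*c - 600) + r*(-66*c^2 - 720*c - 1734) - 1260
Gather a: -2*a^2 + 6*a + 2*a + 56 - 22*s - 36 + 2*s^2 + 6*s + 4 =-2*a^2 + 8*a + 2*s^2 - 16*s + 24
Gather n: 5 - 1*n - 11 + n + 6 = 0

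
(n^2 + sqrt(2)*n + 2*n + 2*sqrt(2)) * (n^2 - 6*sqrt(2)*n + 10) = n^4 - 5*sqrt(2)*n^3 + 2*n^3 - 10*sqrt(2)*n^2 - 2*n^2 - 4*n + 10*sqrt(2)*n + 20*sqrt(2)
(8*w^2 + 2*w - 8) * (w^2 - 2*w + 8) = 8*w^4 - 14*w^3 + 52*w^2 + 32*w - 64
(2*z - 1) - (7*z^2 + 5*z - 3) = -7*z^2 - 3*z + 2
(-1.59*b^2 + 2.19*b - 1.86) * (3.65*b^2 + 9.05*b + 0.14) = -5.8035*b^4 - 6.396*b^3 + 12.8079*b^2 - 16.5264*b - 0.2604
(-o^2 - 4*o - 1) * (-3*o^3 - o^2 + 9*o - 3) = 3*o^5 + 13*o^4 - 2*o^3 - 32*o^2 + 3*o + 3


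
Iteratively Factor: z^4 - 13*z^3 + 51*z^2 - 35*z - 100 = (z - 4)*(z^3 - 9*z^2 + 15*z + 25) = (z - 5)*(z - 4)*(z^2 - 4*z - 5) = (z - 5)^2*(z - 4)*(z + 1)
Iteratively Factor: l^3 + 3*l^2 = (l + 3)*(l^2) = l*(l + 3)*(l)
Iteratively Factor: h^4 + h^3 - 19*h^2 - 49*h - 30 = (h + 1)*(h^3 - 19*h - 30) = (h + 1)*(h + 2)*(h^2 - 2*h - 15) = (h + 1)*(h + 2)*(h + 3)*(h - 5)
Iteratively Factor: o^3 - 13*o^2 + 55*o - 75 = (o - 5)*(o^2 - 8*o + 15) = (o - 5)*(o - 3)*(o - 5)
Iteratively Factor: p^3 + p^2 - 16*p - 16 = (p + 4)*(p^2 - 3*p - 4) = (p - 4)*(p + 4)*(p + 1)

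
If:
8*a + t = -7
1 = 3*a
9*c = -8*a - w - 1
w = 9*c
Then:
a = 1/3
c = -11/54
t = -29/3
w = -11/6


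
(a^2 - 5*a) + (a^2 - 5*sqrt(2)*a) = 2*a^2 - 5*sqrt(2)*a - 5*a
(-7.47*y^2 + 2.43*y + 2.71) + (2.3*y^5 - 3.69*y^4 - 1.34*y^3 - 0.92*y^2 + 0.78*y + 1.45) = 2.3*y^5 - 3.69*y^4 - 1.34*y^3 - 8.39*y^2 + 3.21*y + 4.16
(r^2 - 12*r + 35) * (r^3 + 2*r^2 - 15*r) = r^5 - 10*r^4 - 4*r^3 + 250*r^2 - 525*r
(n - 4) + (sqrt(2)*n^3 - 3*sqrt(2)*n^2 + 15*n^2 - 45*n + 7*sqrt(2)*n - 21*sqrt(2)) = sqrt(2)*n^3 - 3*sqrt(2)*n^2 + 15*n^2 - 44*n + 7*sqrt(2)*n - 21*sqrt(2) - 4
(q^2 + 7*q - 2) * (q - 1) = q^3 + 6*q^2 - 9*q + 2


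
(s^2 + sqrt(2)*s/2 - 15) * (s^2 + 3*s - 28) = s^4 + sqrt(2)*s^3/2 + 3*s^3 - 43*s^2 + 3*sqrt(2)*s^2/2 - 45*s - 14*sqrt(2)*s + 420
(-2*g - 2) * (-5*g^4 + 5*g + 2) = 10*g^5 + 10*g^4 - 10*g^2 - 14*g - 4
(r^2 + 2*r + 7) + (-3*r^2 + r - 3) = -2*r^2 + 3*r + 4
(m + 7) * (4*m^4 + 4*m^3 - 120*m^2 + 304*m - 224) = 4*m^5 + 32*m^4 - 92*m^3 - 536*m^2 + 1904*m - 1568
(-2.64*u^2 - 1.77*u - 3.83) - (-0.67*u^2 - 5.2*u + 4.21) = -1.97*u^2 + 3.43*u - 8.04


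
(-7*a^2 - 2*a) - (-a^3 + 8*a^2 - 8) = a^3 - 15*a^2 - 2*a + 8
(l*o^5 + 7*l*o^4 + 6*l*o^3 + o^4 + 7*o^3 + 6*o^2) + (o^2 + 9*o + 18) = l*o^5 + 7*l*o^4 + 6*l*o^3 + o^4 + 7*o^3 + 7*o^2 + 9*o + 18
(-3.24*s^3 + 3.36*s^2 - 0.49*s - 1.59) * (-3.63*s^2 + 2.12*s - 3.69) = 11.7612*s^5 - 19.0656*s^4 + 20.8575*s^3 - 7.6655*s^2 - 1.5627*s + 5.8671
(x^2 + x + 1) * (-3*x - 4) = -3*x^3 - 7*x^2 - 7*x - 4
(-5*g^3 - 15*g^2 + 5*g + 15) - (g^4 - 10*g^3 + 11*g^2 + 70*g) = -g^4 + 5*g^3 - 26*g^2 - 65*g + 15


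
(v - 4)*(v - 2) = v^2 - 6*v + 8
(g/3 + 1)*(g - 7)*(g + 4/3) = g^3/3 - 8*g^2/9 - 79*g/9 - 28/3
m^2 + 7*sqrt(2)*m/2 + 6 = (m + 3*sqrt(2)/2)*(m + 2*sqrt(2))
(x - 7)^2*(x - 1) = x^3 - 15*x^2 + 63*x - 49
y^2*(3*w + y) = 3*w*y^2 + y^3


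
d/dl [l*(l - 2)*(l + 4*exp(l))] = 4*l^2*exp(l) + 3*l^2 - 4*l - 8*exp(l)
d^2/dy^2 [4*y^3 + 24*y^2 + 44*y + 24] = 24*y + 48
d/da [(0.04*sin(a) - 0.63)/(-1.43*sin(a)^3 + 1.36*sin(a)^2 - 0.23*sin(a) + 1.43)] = (0.1144*sin(a)^3 - 2.7571*sin(a)^2 + 1.7136*sin(a) - 0.0877)*cos(a)/(2.0449*sin(a)^6 - 3.8896*sin(a)^5 + 2.5074*sin(a)^4 - 4.7154*sin(a)^3 + 3.9425*sin(a)^2 - 0.6578*sin(a) + 2.0449)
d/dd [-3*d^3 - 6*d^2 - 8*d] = -9*d^2 - 12*d - 8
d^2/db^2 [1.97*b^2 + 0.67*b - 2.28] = 3.94000000000000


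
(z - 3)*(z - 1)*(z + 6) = z^3 + 2*z^2 - 21*z + 18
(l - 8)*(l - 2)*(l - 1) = l^3 - 11*l^2 + 26*l - 16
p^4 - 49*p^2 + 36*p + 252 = (p - 6)*(p - 3)*(p + 2)*(p + 7)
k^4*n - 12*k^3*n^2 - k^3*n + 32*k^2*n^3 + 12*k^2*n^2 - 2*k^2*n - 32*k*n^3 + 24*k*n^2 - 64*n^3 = (k - 2)*(k - 8*n)*(k - 4*n)*(k*n + n)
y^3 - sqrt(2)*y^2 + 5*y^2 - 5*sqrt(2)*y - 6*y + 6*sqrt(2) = (y - 1)*(y + 6)*(y - sqrt(2))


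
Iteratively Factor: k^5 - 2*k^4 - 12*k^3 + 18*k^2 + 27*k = (k)*(k^4 - 2*k^3 - 12*k^2 + 18*k + 27) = k*(k + 3)*(k^3 - 5*k^2 + 3*k + 9) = k*(k - 3)*(k + 3)*(k^2 - 2*k - 3) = k*(k - 3)*(k + 1)*(k + 3)*(k - 3)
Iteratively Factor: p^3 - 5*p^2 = (p)*(p^2 - 5*p) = p*(p - 5)*(p)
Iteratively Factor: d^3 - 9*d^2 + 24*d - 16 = (d - 1)*(d^2 - 8*d + 16) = (d - 4)*(d - 1)*(d - 4)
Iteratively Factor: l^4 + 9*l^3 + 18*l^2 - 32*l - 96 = (l + 3)*(l^3 + 6*l^2 - 32) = (l + 3)*(l + 4)*(l^2 + 2*l - 8) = (l + 3)*(l + 4)^2*(l - 2)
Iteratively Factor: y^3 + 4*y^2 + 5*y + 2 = (y + 2)*(y^2 + 2*y + 1) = (y + 1)*(y + 2)*(y + 1)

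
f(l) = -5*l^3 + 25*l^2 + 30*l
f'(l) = -15*l^2 + 50*l + 30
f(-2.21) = 109.77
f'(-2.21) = -153.76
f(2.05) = 123.49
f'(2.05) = 69.46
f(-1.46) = 25.05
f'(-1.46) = -74.97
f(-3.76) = 506.43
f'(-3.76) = -370.06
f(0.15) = 5.05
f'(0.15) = 37.16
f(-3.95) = 579.71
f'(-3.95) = -401.54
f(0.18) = 6.18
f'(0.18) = 38.51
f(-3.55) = 432.26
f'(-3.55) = -336.54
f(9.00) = -1350.00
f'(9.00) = -735.00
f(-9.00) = 5400.00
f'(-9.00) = -1635.00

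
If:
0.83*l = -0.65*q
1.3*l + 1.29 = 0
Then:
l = -0.99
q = 1.27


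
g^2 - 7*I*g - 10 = (g - 5*I)*(g - 2*I)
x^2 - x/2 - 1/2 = (x - 1)*(x + 1/2)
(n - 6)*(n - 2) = n^2 - 8*n + 12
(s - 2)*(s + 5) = s^2 + 3*s - 10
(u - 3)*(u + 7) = u^2 + 4*u - 21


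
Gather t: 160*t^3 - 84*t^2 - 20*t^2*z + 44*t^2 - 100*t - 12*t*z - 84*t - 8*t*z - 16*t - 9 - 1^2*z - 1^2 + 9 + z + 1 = 160*t^3 + t^2*(-20*z - 40) + t*(-20*z - 200)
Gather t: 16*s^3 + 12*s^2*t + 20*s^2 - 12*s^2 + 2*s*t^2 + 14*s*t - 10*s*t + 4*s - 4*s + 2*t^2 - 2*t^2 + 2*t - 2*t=16*s^3 + 8*s^2 + 2*s*t^2 + t*(12*s^2 + 4*s)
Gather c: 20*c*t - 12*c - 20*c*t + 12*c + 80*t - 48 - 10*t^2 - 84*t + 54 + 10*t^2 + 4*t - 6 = 0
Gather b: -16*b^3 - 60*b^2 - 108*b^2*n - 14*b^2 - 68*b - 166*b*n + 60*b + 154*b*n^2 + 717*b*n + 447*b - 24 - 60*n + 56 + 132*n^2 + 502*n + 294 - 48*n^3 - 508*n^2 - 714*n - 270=-16*b^3 + b^2*(-108*n - 74) + b*(154*n^2 + 551*n + 439) - 48*n^3 - 376*n^2 - 272*n + 56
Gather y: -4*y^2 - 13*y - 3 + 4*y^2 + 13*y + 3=0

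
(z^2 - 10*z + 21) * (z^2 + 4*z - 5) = z^4 - 6*z^3 - 24*z^2 + 134*z - 105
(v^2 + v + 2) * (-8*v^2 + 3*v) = -8*v^4 - 5*v^3 - 13*v^2 + 6*v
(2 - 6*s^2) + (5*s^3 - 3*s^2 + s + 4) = 5*s^3 - 9*s^2 + s + 6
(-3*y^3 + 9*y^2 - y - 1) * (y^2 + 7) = -3*y^5 + 9*y^4 - 22*y^3 + 62*y^2 - 7*y - 7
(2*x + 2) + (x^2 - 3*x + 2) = x^2 - x + 4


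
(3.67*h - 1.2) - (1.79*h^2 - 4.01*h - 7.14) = -1.79*h^2 + 7.68*h + 5.94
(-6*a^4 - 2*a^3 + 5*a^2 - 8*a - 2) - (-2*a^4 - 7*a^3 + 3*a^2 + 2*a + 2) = -4*a^4 + 5*a^3 + 2*a^2 - 10*a - 4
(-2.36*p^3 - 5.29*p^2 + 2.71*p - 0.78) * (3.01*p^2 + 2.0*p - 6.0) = -7.1036*p^5 - 20.6429*p^4 + 11.7371*p^3 + 34.8122*p^2 - 17.82*p + 4.68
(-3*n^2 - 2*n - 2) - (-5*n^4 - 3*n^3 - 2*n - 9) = 5*n^4 + 3*n^3 - 3*n^2 + 7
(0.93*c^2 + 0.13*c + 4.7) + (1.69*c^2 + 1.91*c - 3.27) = 2.62*c^2 + 2.04*c + 1.43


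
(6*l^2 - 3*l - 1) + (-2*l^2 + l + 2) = 4*l^2 - 2*l + 1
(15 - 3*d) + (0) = 15 - 3*d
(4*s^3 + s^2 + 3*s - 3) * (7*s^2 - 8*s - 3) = 28*s^5 - 25*s^4 + s^3 - 48*s^2 + 15*s + 9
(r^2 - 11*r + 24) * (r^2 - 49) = r^4 - 11*r^3 - 25*r^2 + 539*r - 1176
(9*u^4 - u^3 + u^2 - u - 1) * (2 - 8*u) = -72*u^5 + 26*u^4 - 10*u^3 + 10*u^2 + 6*u - 2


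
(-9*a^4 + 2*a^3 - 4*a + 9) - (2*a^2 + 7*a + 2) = -9*a^4 + 2*a^3 - 2*a^2 - 11*a + 7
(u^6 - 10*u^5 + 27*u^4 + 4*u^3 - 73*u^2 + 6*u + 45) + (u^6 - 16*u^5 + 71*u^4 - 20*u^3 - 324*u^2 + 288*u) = 2*u^6 - 26*u^5 + 98*u^4 - 16*u^3 - 397*u^2 + 294*u + 45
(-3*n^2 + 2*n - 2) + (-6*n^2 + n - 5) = -9*n^2 + 3*n - 7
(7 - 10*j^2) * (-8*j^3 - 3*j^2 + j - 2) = 80*j^5 + 30*j^4 - 66*j^3 - j^2 + 7*j - 14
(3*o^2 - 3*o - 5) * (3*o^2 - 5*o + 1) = 9*o^4 - 24*o^3 + 3*o^2 + 22*o - 5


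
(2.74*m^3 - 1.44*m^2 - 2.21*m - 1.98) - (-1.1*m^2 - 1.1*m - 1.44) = 2.74*m^3 - 0.34*m^2 - 1.11*m - 0.54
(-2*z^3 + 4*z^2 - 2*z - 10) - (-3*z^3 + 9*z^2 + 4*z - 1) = z^3 - 5*z^2 - 6*z - 9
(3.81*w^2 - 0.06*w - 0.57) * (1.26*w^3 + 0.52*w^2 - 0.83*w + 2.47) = 4.8006*w^5 + 1.9056*w^4 - 3.9117*w^3 + 9.1641*w^2 + 0.3249*w - 1.4079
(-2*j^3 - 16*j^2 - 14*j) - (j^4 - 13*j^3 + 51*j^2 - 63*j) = -j^4 + 11*j^3 - 67*j^2 + 49*j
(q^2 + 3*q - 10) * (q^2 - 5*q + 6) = q^4 - 2*q^3 - 19*q^2 + 68*q - 60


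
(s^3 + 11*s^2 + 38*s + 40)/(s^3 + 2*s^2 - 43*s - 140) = (s + 2)/(s - 7)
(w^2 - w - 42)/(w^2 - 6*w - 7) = (w + 6)/(w + 1)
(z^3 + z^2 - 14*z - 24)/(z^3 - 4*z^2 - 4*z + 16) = (z + 3)/(z - 2)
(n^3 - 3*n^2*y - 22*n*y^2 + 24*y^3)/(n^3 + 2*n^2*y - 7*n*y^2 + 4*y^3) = (-n + 6*y)/(-n + y)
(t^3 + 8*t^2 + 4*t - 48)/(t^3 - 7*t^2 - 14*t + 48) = (t^2 + 10*t + 24)/(t^2 - 5*t - 24)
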